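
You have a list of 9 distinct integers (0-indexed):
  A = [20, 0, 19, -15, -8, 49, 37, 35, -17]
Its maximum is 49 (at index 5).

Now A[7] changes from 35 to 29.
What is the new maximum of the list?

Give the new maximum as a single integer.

Answer: 49

Derivation:
Old max = 49 (at index 5)
Change: A[7] 35 -> 29
Changed element was NOT the old max.
  New max = max(old_max, new_val) = max(49, 29) = 49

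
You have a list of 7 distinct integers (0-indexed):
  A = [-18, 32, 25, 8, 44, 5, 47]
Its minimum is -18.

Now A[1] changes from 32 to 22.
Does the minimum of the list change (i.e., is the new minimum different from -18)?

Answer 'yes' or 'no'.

Answer: no

Derivation:
Old min = -18
Change: A[1] 32 -> 22
Changed element was NOT the min; min changes only if 22 < -18.
New min = -18; changed? no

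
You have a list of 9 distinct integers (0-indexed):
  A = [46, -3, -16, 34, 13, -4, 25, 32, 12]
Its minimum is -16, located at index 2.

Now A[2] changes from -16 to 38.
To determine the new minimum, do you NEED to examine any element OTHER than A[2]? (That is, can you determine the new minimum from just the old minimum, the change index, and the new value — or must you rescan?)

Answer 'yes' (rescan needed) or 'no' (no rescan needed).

Answer: yes

Derivation:
Old min = -16 at index 2
Change at index 2: -16 -> 38
Index 2 WAS the min and new value 38 > old min -16. Must rescan other elements to find the new min.
Needs rescan: yes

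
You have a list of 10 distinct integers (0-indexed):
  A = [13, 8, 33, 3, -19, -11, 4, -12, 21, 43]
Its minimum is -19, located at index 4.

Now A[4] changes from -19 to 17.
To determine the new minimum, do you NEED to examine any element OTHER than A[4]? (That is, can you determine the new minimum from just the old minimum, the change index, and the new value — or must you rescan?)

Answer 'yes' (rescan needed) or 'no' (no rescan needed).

Old min = -19 at index 4
Change at index 4: -19 -> 17
Index 4 WAS the min and new value 17 > old min -19. Must rescan other elements to find the new min.
Needs rescan: yes

Answer: yes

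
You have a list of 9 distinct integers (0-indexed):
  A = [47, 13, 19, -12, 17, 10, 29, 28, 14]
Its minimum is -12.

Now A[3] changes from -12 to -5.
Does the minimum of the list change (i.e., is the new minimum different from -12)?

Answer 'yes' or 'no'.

Old min = -12
Change: A[3] -12 -> -5
Changed element was the min; new min must be rechecked.
New min = -5; changed? yes

Answer: yes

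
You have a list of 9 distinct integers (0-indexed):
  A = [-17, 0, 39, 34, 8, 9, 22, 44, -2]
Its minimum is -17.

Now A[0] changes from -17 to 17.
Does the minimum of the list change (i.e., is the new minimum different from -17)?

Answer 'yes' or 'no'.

Answer: yes

Derivation:
Old min = -17
Change: A[0] -17 -> 17
Changed element was the min; new min must be rechecked.
New min = -2; changed? yes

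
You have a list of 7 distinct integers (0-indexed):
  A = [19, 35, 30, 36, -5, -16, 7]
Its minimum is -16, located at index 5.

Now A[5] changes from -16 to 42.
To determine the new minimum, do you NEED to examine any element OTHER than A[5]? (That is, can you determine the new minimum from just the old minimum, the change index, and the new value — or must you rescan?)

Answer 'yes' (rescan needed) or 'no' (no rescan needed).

Old min = -16 at index 5
Change at index 5: -16 -> 42
Index 5 WAS the min and new value 42 > old min -16. Must rescan other elements to find the new min.
Needs rescan: yes

Answer: yes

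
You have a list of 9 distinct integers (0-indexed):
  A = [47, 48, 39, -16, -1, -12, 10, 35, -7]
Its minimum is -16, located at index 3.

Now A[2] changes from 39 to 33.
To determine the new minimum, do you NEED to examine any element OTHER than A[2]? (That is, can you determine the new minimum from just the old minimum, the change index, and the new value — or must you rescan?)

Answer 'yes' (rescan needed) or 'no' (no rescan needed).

Old min = -16 at index 3
Change at index 2: 39 -> 33
Index 2 was NOT the min. New min = min(-16, 33). No rescan of other elements needed.
Needs rescan: no

Answer: no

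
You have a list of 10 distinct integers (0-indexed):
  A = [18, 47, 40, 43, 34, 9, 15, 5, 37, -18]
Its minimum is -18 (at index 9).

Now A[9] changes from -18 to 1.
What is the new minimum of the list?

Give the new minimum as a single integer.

Answer: 1

Derivation:
Old min = -18 (at index 9)
Change: A[9] -18 -> 1
Changed element WAS the min. Need to check: is 1 still <= all others?
  Min of remaining elements: 5
  New min = min(1, 5) = 1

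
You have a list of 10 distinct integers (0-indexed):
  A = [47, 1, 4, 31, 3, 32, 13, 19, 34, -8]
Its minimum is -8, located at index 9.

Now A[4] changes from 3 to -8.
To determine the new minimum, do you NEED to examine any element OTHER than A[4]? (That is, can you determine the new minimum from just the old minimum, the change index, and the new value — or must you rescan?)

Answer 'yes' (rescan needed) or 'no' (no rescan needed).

Old min = -8 at index 9
Change at index 4: 3 -> -8
Index 4 was NOT the min. New min = min(-8, -8). No rescan of other elements needed.
Needs rescan: no

Answer: no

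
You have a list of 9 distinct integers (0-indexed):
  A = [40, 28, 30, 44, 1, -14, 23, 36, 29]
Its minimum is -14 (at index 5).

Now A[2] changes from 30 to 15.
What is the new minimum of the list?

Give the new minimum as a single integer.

Answer: -14

Derivation:
Old min = -14 (at index 5)
Change: A[2] 30 -> 15
Changed element was NOT the old min.
  New min = min(old_min, new_val) = min(-14, 15) = -14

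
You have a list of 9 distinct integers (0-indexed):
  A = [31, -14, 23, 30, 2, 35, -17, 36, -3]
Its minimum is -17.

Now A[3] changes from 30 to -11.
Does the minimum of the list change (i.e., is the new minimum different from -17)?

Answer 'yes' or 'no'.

Old min = -17
Change: A[3] 30 -> -11
Changed element was NOT the min; min changes only if -11 < -17.
New min = -17; changed? no

Answer: no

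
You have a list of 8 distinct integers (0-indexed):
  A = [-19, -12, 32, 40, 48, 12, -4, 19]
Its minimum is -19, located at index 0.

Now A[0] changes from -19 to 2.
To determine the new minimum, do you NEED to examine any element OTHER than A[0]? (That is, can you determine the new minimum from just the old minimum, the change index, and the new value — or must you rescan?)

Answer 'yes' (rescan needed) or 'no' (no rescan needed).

Answer: yes

Derivation:
Old min = -19 at index 0
Change at index 0: -19 -> 2
Index 0 WAS the min and new value 2 > old min -19. Must rescan other elements to find the new min.
Needs rescan: yes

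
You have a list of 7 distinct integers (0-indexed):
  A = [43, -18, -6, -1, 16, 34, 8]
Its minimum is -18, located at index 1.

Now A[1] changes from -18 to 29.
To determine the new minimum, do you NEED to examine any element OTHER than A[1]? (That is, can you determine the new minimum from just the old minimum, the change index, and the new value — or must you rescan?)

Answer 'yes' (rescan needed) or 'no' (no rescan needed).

Answer: yes

Derivation:
Old min = -18 at index 1
Change at index 1: -18 -> 29
Index 1 WAS the min and new value 29 > old min -18. Must rescan other elements to find the new min.
Needs rescan: yes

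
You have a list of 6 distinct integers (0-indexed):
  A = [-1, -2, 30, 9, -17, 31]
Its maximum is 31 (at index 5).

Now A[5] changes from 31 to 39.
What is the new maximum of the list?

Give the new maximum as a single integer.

Old max = 31 (at index 5)
Change: A[5] 31 -> 39
Changed element WAS the max -> may need rescan.
  Max of remaining elements: 30
  New max = max(39, 30) = 39

Answer: 39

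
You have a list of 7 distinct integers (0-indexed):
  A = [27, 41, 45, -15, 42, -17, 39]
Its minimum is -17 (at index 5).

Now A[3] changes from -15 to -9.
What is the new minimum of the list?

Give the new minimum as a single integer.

Old min = -17 (at index 5)
Change: A[3] -15 -> -9
Changed element was NOT the old min.
  New min = min(old_min, new_val) = min(-17, -9) = -17

Answer: -17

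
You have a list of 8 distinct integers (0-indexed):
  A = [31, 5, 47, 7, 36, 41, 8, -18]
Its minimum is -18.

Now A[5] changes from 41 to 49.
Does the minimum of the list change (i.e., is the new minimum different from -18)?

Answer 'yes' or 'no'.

Answer: no

Derivation:
Old min = -18
Change: A[5] 41 -> 49
Changed element was NOT the min; min changes only if 49 < -18.
New min = -18; changed? no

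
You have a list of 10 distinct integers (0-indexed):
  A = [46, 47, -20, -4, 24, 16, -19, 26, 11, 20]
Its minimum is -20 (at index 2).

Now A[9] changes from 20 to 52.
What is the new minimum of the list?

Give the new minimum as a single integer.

Answer: -20

Derivation:
Old min = -20 (at index 2)
Change: A[9] 20 -> 52
Changed element was NOT the old min.
  New min = min(old_min, new_val) = min(-20, 52) = -20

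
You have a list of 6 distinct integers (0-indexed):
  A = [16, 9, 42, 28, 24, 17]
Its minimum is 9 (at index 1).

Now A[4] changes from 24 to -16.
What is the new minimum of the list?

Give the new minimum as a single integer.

Answer: -16

Derivation:
Old min = 9 (at index 1)
Change: A[4] 24 -> -16
Changed element was NOT the old min.
  New min = min(old_min, new_val) = min(9, -16) = -16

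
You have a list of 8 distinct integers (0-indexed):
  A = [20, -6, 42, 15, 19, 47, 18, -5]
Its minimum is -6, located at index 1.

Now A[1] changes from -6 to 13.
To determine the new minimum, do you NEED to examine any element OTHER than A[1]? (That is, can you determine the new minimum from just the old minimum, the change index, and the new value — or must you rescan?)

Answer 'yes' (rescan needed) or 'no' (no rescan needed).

Old min = -6 at index 1
Change at index 1: -6 -> 13
Index 1 WAS the min and new value 13 > old min -6. Must rescan other elements to find the new min.
Needs rescan: yes

Answer: yes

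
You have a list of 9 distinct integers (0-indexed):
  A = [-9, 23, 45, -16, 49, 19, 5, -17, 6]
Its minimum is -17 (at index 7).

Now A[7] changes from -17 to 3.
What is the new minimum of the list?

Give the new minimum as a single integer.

Old min = -17 (at index 7)
Change: A[7] -17 -> 3
Changed element WAS the min. Need to check: is 3 still <= all others?
  Min of remaining elements: -16
  New min = min(3, -16) = -16

Answer: -16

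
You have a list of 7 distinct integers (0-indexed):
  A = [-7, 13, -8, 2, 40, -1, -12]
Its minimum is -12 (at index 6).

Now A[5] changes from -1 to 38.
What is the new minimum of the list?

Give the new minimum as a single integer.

Answer: -12

Derivation:
Old min = -12 (at index 6)
Change: A[5] -1 -> 38
Changed element was NOT the old min.
  New min = min(old_min, new_val) = min(-12, 38) = -12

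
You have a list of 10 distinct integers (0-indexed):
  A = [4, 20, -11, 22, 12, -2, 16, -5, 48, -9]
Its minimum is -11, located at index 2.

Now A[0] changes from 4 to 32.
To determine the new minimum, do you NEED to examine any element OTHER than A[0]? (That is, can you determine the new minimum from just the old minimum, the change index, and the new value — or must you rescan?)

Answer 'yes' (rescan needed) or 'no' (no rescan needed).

Answer: no

Derivation:
Old min = -11 at index 2
Change at index 0: 4 -> 32
Index 0 was NOT the min. New min = min(-11, 32). No rescan of other elements needed.
Needs rescan: no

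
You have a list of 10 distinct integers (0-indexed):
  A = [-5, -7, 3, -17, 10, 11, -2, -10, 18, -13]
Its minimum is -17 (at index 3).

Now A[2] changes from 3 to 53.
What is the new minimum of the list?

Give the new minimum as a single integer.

Answer: -17

Derivation:
Old min = -17 (at index 3)
Change: A[2] 3 -> 53
Changed element was NOT the old min.
  New min = min(old_min, new_val) = min(-17, 53) = -17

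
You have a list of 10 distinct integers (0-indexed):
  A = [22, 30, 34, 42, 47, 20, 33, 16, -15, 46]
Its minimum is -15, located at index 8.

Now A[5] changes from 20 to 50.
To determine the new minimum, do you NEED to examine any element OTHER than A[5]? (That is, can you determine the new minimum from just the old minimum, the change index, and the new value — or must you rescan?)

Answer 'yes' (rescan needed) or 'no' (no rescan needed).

Old min = -15 at index 8
Change at index 5: 20 -> 50
Index 5 was NOT the min. New min = min(-15, 50). No rescan of other elements needed.
Needs rescan: no

Answer: no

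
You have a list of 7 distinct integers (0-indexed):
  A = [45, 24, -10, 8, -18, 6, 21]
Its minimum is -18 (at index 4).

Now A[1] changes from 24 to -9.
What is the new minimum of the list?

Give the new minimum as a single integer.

Answer: -18

Derivation:
Old min = -18 (at index 4)
Change: A[1] 24 -> -9
Changed element was NOT the old min.
  New min = min(old_min, new_val) = min(-18, -9) = -18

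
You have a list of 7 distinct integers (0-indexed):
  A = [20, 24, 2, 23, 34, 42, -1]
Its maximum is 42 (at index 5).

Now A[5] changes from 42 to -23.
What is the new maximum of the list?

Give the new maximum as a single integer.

Old max = 42 (at index 5)
Change: A[5] 42 -> -23
Changed element WAS the max -> may need rescan.
  Max of remaining elements: 34
  New max = max(-23, 34) = 34

Answer: 34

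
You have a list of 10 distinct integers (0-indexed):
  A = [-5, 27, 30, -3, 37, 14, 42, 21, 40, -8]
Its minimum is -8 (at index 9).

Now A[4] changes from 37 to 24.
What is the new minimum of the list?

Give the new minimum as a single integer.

Answer: -8

Derivation:
Old min = -8 (at index 9)
Change: A[4] 37 -> 24
Changed element was NOT the old min.
  New min = min(old_min, new_val) = min(-8, 24) = -8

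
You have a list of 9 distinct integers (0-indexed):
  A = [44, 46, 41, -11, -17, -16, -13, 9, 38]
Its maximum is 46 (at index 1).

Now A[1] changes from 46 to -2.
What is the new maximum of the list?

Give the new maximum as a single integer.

Answer: 44

Derivation:
Old max = 46 (at index 1)
Change: A[1] 46 -> -2
Changed element WAS the max -> may need rescan.
  Max of remaining elements: 44
  New max = max(-2, 44) = 44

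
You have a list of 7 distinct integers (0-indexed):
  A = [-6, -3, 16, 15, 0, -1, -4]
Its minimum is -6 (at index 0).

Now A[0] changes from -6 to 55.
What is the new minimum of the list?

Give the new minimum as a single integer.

Answer: -4

Derivation:
Old min = -6 (at index 0)
Change: A[0] -6 -> 55
Changed element WAS the min. Need to check: is 55 still <= all others?
  Min of remaining elements: -4
  New min = min(55, -4) = -4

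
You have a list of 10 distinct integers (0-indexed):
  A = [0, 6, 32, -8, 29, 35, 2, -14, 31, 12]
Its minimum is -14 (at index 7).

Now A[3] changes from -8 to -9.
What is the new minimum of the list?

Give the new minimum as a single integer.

Answer: -14

Derivation:
Old min = -14 (at index 7)
Change: A[3] -8 -> -9
Changed element was NOT the old min.
  New min = min(old_min, new_val) = min(-14, -9) = -14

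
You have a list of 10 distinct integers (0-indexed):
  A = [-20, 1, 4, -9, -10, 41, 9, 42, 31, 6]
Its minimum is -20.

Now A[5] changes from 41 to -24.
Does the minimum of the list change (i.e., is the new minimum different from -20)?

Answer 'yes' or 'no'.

Answer: yes

Derivation:
Old min = -20
Change: A[5] 41 -> -24
Changed element was NOT the min; min changes only if -24 < -20.
New min = -24; changed? yes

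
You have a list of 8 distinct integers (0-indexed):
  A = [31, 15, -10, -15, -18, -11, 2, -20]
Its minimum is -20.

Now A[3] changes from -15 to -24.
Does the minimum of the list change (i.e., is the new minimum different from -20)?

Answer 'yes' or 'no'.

Answer: yes

Derivation:
Old min = -20
Change: A[3] -15 -> -24
Changed element was NOT the min; min changes only if -24 < -20.
New min = -24; changed? yes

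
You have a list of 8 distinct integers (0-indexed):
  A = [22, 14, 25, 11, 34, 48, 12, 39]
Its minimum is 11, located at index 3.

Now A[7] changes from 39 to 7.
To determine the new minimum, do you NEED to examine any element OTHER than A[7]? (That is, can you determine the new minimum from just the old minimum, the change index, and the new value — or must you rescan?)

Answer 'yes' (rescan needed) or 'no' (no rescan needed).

Old min = 11 at index 3
Change at index 7: 39 -> 7
Index 7 was NOT the min. New min = min(11, 7). No rescan of other elements needed.
Needs rescan: no

Answer: no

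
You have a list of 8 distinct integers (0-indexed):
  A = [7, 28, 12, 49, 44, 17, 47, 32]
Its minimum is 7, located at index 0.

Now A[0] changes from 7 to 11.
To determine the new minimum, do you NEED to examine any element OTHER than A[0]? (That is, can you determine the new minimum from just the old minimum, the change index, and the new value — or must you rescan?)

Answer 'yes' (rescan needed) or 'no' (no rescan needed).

Answer: yes

Derivation:
Old min = 7 at index 0
Change at index 0: 7 -> 11
Index 0 WAS the min and new value 11 > old min 7. Must rescan other elements to find the new min.
Needs rescan: yes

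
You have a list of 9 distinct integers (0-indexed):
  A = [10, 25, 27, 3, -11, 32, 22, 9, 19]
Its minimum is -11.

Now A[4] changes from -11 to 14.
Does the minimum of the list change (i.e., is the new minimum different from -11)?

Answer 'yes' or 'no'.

Answer: yes

Derivation:
Old min = -11
Change: A[4] -11 -> 14
Changed element was the min; new min must be rechecked.
New min = 3; changed? yes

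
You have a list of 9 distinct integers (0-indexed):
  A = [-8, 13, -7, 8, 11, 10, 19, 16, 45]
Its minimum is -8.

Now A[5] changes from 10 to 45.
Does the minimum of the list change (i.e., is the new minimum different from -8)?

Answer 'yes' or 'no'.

Old min = -8
Change: A[5] 10 -> 45
Changed element was NOT the min; min changes only if 45 < -8.
New min = -8; changed? no

Answer: no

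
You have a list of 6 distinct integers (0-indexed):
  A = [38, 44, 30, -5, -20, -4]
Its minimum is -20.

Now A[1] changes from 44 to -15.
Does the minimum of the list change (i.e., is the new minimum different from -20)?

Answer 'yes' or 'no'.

Old min = -20
Change: A[1] 44 -> -15
Changed element was NOT the min; min changes only if -15 < -20.
New min = -20; changed? no

Answer: no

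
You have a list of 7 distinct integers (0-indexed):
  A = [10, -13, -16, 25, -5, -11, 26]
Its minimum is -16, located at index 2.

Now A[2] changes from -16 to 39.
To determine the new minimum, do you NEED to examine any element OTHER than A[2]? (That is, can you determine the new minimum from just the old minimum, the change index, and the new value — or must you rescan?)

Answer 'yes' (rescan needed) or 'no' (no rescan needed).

Answer: yes

Derivation:
Old min = -16 at index 2
Change at index 2: -16 -> 39
Index 2 WAS the min and new value 39 > old min -16. Must rescan other elements to find the new min.
Needs rescan: yes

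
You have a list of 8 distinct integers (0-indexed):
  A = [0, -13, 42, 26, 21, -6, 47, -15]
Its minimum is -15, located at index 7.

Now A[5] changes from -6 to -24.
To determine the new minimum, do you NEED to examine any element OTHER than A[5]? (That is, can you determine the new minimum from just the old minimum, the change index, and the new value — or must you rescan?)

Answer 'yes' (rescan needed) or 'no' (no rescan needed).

Answer: no

Derivation:
Old min = -15 at index 7
Change at index 5: -6 -> -24
Index 5 was NOT the min. New min = min(-15, -24). No rescan of other elements needed.
Needs rescan: no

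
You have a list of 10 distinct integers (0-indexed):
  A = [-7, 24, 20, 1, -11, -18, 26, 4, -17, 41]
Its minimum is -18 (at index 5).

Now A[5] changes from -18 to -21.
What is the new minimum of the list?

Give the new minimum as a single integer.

Answer: -21

Derivation:
Old min = -18 (at index 5)
Change: A[5] -18 -> -21
Changed element WAS the min. Need to check: is -21 still <= all others?
  Min of remaining elements: -17
  New min = min(-21, -17) = -21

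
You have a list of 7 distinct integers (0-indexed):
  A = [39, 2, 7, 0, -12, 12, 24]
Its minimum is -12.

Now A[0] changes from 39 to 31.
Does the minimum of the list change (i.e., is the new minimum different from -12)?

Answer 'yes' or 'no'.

Answer: no

Derivation:
Old min = -12
Change: A[0] 39 -> 31
Changed element was NOT the min; min changes only if 31 < -12.
New min = -12; changed? no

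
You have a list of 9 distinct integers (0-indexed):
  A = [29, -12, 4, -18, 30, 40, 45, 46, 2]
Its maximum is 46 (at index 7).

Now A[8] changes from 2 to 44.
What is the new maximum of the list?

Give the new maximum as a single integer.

Old max = 46 (at index 7)
Change: A[8] 2 -> 44
Changed element was NOT the old max.
  New max = max(old_max, new_val) = max(46, 44) = 46

Answer: 46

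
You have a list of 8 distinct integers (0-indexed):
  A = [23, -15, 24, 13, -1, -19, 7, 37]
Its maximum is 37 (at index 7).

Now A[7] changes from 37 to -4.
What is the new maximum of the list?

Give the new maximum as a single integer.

Answer: 24

Derivation:
Old max = 37 (at index 7)
Change: A[7] 37 -> -4
Changed element WAS the max -> may need rescan.
  Max of remaining elements: 24
  New max = max(-4, 24) = 24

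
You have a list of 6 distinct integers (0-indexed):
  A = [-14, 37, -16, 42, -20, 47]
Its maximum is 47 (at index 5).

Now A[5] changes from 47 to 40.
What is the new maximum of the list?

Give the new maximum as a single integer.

Answer: 42

Derivation:
Old max = 47 (at index 5)
Change: A[5] 47 -> 40
Changed element WAS the max -> may need rescan.
  Max of remaining elements: 42
  New max = max(40, 42) = 42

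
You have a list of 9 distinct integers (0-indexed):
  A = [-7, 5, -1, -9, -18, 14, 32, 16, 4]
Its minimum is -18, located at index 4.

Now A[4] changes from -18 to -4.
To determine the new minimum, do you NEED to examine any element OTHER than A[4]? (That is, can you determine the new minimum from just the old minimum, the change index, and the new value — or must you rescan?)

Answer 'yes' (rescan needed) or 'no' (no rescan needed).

Old min = -18 at index 4
Change at index 4: -18 -> -4
Index 4 WAS the min and new value -4 > old min -18. Must rescan other elements to find the new min.
Needs rescan: yes

Answer: yes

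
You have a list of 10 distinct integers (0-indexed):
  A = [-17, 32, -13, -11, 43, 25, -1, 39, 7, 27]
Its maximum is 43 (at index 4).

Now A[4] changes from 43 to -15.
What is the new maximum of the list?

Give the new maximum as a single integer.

Old max = 43 (at index 4)
Change: A[4] 43 -> -15
Changed element WAS the max -> may need rescan.
  Max of remaining elements: 39
  New max = max(-15, 39) = 39

Answer: 39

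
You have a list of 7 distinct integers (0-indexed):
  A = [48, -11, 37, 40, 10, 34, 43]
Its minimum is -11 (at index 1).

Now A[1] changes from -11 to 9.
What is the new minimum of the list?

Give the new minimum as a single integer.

Answer: 9

Derivation:
Old min = -11 (at index 1)
Change: A[1] -11 -> 9
Changed element WAS the min. Need to check: is 9 still <= all others?
  Min of remaining elements: 10
  New min = min(9, 10) = 9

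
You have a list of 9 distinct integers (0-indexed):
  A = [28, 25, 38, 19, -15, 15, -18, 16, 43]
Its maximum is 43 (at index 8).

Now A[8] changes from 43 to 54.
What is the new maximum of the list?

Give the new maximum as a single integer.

Old max = 43 (at index 8)
Change: A[8] 43 -> 54
Changed element WAS the max -> may need rescan.
  Max of remaining elements: 38
  New max = max(54, 38) = 54

Answer: 54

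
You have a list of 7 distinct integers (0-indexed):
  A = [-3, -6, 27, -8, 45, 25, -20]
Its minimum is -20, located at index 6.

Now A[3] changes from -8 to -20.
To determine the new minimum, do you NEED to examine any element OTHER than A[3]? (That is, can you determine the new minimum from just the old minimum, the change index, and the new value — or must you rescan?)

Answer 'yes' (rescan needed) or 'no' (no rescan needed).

Answer: no

Derivation:
Old min = -20 at index 6
Change at index 3: -8 -> -20
Index 3 was NOT the min. New min = min(-20, -20). No rescan of other elements needed.
Needs rescan: no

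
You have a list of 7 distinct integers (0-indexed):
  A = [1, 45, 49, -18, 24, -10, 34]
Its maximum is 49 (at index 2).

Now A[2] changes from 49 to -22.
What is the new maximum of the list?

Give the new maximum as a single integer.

Answer: 45

Derivation:
Old max = 49 (at index 2)
Change: A[2] 49 -> -22
Changed element WAS the max -> may need rescan.
  Max of remaining elements: 45
  New max = max(-22, 45) = 45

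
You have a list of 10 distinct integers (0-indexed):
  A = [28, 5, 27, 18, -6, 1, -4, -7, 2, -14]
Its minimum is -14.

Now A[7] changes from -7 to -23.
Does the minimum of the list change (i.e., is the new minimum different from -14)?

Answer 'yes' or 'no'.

Old min = -14
Change: A[7] -7 -> -23
Changed element was NOT the min; min changes only if -23 < -14.
New min = -23; changed? yes

Answer: yes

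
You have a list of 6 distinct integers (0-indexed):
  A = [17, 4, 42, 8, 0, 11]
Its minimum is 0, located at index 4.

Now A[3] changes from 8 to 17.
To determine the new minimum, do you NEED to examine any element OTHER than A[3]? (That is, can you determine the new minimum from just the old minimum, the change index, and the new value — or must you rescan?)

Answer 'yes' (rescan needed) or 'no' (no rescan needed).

Answer: no

Derivation:
Old min = 0 at index 4
Change at index 3: 8 -> 17
Index 3 was NOT the min. New min = min(0, 17). No rescan of other elements needed.
Needs rescan: no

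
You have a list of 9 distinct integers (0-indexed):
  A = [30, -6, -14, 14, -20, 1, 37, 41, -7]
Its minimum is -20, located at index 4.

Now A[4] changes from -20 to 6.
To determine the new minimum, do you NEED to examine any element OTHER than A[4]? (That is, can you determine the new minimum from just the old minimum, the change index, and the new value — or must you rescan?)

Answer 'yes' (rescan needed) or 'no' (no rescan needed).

Old min = -20 at index 4
Change at index 4: -20 -> 6
Index 4 WAS the min and new value 6 > old min -20. Must rescan other elements to find the new min.
Needs rescan: yes

Answer: yes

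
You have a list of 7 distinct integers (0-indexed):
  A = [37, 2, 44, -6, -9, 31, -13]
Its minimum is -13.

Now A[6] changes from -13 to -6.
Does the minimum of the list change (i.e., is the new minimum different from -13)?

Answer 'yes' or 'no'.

Answer: yes

Derivation:
Old min = -13
Change: A[6] -13 -> -6
Changed element was the min; new min must be rechecked.
New min = -9; changed? yes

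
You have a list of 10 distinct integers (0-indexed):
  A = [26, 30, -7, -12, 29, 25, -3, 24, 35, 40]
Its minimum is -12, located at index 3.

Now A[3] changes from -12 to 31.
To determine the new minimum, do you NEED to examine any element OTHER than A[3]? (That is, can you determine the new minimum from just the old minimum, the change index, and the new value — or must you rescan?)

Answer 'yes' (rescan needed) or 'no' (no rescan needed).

Old min = -12 at index 3
Change at index 3: -12 -> 31
Index 3 WAS the min and new value 31 > old min -12. Must rescan other elements to find the new min.
Needs rescan: yes

Answer: yes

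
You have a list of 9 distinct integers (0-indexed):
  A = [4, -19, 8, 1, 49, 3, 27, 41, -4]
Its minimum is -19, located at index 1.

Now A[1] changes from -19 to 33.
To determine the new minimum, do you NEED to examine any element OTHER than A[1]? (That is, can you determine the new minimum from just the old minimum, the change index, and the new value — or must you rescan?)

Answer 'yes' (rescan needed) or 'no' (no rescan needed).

Answer: yes

Derivation:
Old min = -19 at index 1
Change at index 1: -19 -> 33
Index 1 WAS the min and new value 33 > old min -19. Must rescan other elements to find the new min.
Needs rescan: yes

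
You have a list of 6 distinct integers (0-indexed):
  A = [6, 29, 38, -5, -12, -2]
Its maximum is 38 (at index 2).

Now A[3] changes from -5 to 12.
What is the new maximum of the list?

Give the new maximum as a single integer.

Old max = 38 (at index 2)
Change: A[3] -5 -> 12
Changed element was NOT the old max.
  New max = max(old_max, new_val) = max(38, 12) = 38

Answer: 38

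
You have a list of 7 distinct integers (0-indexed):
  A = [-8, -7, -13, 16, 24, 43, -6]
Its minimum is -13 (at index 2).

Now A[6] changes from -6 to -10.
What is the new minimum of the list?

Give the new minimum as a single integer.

Answer: -13

Derivation:
Old min = -13 (at index 2)
Change: A[6] -6 -> -10
Changed element was NOT the old min.
  New min = min(old_min, new_val) = min(-13, -10) = -13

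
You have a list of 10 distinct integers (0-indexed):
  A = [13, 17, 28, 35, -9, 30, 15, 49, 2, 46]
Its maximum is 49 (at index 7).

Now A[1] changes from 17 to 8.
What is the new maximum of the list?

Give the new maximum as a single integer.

Answer: 49

Derivation:
Old max = 49 (at index 7)
Change: A[1] 17 -> 8
Changed element was NOT the old max.
  New max = max(old_max, new_val) = max(49, 8) = 49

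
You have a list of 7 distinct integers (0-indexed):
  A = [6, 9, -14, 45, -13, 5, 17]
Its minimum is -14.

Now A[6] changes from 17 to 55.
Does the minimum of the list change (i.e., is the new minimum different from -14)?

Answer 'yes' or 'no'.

Old min = -14
Change: A[6] 17 -> 55
Changed element was NOT the min; min changes only if 55 < -14.
New min = -14; changed? no

Answer: no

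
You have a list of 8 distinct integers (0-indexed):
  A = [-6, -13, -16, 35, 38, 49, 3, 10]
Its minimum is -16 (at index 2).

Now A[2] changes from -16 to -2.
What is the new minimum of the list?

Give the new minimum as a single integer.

Old min = -16 (at index 2)
Change: A[2] -16 -> -2
Changed element WAS the min. Need to check: is -2 still <= all others?
  Min of remaining elements: -13
  New min = min(-2, -13) = -13

Answer: -13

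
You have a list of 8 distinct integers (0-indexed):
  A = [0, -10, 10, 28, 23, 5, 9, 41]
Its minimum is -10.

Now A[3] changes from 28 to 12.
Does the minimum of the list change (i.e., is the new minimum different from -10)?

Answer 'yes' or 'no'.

Answer: no

Derivation:
Old min = -10
Change: A[3] 28 -> 12
Changed element was NOT the min; min changes only if 12 < -10.
New min = -10; changed? no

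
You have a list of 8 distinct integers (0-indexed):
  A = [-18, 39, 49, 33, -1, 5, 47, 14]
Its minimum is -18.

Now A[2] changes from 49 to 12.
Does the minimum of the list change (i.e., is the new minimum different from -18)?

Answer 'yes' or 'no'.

Old min = -18
Change: A[2] 49 -> 12
Changed element was NOT the min; min changes only if 12 < -18.
New min = -18; changed? no

Answer: no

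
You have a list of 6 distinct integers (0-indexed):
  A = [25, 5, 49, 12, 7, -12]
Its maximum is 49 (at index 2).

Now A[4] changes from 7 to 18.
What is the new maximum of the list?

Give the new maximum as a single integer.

Old max = 49 (at index 2)
Change: A[4] 7 -> 18
Changed element was NOT the old max.
  New max = max(old_max, new_val) = max(49, 18) = 49

Answer: 49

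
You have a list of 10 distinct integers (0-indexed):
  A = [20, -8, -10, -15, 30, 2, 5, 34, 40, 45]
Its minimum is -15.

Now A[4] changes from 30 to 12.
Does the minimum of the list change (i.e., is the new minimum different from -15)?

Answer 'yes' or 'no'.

Old min = -15
Change: A[4] 30 -> 12
Changed element was NOT the min; min changes only if 12 < -15.
New min = -15; changed? no

Answer: no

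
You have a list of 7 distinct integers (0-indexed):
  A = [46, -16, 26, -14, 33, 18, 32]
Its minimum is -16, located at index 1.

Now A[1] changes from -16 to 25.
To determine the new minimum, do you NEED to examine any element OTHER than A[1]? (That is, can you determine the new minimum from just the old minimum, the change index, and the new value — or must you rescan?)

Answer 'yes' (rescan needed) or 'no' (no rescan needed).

Old min = -16 at index 1
Change at index 1: -16 -> 25
Index 1 WAS the min and new value 25 > old min -16. Must rescan other elements to find the new min.
Needs rescan: yes

Answer: yes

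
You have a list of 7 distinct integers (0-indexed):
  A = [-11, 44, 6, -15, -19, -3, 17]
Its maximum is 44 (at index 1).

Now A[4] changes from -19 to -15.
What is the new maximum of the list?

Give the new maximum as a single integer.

Answer: 44

Derivation:
Old max = 44 (at index 1)
Change: A[4] -19 -> -15
Changed element was NOT the old max.
  New max = max(old_max, new_val) = max(44, -15) = 44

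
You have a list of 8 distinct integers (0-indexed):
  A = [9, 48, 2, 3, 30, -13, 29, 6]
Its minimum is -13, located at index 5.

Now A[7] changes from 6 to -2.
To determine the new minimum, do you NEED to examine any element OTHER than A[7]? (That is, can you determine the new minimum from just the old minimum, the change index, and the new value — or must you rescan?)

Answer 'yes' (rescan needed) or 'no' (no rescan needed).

Answer: no

Derivation:
Old min = -13 at index 5
Change at index 7: 6 -> -2
Index 7 was NOT the min. New min = min(-13, -2). No rescan of other elements needed.
Needs rescan: no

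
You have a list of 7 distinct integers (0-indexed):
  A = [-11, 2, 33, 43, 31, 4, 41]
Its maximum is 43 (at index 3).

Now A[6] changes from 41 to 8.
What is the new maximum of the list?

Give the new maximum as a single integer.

Old max = 43 (at index 3)
Change: A[6] 41 -> 8
Changed element was NOT the old max.
  New max = max(old_max, new_val) = max(43, 8) = 43

Answer: 43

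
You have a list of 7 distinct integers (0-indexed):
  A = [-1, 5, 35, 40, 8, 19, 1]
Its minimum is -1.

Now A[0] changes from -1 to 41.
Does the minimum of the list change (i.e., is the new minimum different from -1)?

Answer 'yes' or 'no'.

Old min = -1
Change: A[0] -1 -> 41
Changed element was the min; new min must be rechecked.
New min = 1; changed? yes

Answer: yes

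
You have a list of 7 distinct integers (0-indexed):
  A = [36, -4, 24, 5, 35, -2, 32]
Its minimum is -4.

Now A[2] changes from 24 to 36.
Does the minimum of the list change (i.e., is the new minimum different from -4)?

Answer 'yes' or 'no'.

Answer: no

Derivation:
Old min = -4
Change: A[2] 24 -> 36
Changed element was NOT the min; min changes only if 36 < -4.
New min = -4; changed? no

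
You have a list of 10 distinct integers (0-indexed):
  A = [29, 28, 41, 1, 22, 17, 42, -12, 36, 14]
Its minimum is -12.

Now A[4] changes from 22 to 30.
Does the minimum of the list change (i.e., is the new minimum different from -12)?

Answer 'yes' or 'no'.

Answer: no

Derivation:
Old min = -12
Change: A[4] 22 -> 30
Changed element was NOT the min; min changes only if 30 < -12.
New min = -12; changed? no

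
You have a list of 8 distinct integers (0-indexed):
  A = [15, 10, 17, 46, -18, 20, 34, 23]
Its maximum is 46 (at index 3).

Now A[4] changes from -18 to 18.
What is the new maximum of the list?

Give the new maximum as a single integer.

Old max = 46 (at index 3)
Change: A[4] -18 -> 18
Changed element was NOT the old max.
  New max = max(old_max, new_val) = max(46, 18) = 46

Answer: 46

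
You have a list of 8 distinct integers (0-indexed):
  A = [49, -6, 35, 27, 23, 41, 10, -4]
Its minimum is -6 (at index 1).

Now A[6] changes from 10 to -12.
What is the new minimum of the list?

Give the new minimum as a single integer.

Old min = -6 (at index 1)
Change: A[6] 10 -> -12
Changed element was NOT the old min.
  New min = min(old_min, new_val) = min(-6, -12) = -12

Answer: -12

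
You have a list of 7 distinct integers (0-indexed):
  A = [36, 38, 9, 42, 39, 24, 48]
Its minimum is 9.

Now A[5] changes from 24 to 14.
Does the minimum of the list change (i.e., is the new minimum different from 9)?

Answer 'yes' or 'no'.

Old min = 9
Change: A[5] 24 -> 14
Changed element was NOT the min; min changes only if 14 < 9.
New min = 9; changed? no

Answer: no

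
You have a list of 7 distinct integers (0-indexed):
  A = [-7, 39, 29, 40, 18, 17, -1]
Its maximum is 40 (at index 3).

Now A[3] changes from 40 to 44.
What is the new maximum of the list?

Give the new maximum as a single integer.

Answer: 44

Derivation:
Old max = 40 (at index 3)
Change: A[3] 40 -> 44
Changed element WAS the max -> may need rescan.
  Max of remaining elements: 39
  New max = max(44, 39) = 44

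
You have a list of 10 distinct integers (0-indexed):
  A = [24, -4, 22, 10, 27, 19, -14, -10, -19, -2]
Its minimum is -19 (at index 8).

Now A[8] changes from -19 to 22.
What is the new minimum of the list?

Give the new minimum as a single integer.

Old min = -19 (at index 8)
Change: A[8] -19 -> 22
Changed element WAS the min. Need to check: is 22 still <= all others?
  Min of remaining elements: -14
  New min = min(22, -14) = -14

Answer: -14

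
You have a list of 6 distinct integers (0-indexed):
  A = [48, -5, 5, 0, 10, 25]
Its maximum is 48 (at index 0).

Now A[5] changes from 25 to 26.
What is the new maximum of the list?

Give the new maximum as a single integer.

Old max = 48 (at index 0)
Change: A[5] 25 -> 26
Changed element was NOT the old max.
  New max = max(old_max, new_val) = max(48, 26) = 48

Answer: 48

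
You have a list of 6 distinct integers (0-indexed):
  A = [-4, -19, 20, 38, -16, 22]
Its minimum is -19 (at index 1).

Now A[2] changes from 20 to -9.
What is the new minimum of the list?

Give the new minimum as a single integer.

Old min = -19 (at index 1)
Change: A[2] 20 -> -9
Changed element was NOT the old min.
  New min = min(old_min, new_val) = min(-19, -9) = -19

Answer: -19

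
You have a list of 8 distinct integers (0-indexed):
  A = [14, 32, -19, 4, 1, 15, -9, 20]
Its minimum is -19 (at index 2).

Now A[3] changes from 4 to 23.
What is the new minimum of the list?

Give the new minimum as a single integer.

Answer: -19

Derivation:
Old min = -19 (at index 2)
Change: A[3] 4 -> 23
Changed element was NOT the old min.
  New min = min(old_min, new_val) = min(-19, 23) = -19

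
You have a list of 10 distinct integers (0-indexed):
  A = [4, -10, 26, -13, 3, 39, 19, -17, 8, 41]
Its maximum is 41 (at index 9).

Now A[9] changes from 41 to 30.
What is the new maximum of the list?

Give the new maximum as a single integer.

Answer: 39

Derivation:
Old max = 41 (at index 9)
Change: A[9] 41 -> 30
Changed element WAS the max -> may need rescan.
  Max of remaining elements: 39
  New max = max(30, 39) = 39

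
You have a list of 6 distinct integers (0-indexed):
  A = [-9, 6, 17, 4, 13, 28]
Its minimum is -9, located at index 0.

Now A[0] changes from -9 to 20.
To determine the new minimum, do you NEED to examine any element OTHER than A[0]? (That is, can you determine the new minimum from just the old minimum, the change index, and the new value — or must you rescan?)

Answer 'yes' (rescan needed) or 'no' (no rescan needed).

Answer: yes

Derivation:
Old min = -9 at index 0
Change at index 0: -9 -> 20
Index 0 WAS the min and new value 20 > old min -9. Must rescan other elements to find the new min.
Needs rescan: yes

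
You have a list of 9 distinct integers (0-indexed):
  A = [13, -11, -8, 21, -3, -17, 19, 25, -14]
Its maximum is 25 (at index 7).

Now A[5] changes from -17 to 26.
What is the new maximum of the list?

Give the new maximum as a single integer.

Old max = 25 (at index 7)
Change: A[5] -17 -> 26
Changed element was NOT the old max.
  New max = max(old_max, new_val) = max(25, 26) = 26

Answer: 26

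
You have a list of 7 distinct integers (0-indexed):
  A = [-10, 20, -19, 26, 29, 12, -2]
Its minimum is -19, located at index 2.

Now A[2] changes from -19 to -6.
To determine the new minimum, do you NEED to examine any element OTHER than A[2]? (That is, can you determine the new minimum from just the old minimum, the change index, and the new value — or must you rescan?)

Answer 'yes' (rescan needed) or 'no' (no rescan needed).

Old min = -19 at index 2
Change at index 2: -19 -> -6
Index 2 WAS the min and new value -6 > old min -19. Must rescan other elements to find the new min.
Needs rescan: yes

Answer: yes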